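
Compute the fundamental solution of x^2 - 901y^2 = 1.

First expand sqrt(901) as a continued fraction. With x_i = (sqrt(901) + m_i)/d_i and (m_0, d_0) = (0, 1): a_0 = floor(sqrt(901)) = 30, since 30^2 = 900 <= 901 < 961 = 31^2.
Iterate m_{i+1} = d_i*a_i - m_i, d_{i+1} = (901 - m_{i+1}^2)/d_i, a_{i+1} = floor((a_0 + m_{i+1})/d_{i+1}):
  m_1 = 1*30 - 0 = 30, d_1 = (901 - 30^2)/1 = 1/1 = 1, a_1 = floor((30 + 30)/1) = 60.
  m_2 = 1*60 - 30 = 30, d_2 = (901 - 30^2)/1 = 1/1 = 1: (m_2, d_2) = (m_1, d_1) = (30, 1), so from here the quotient a_1 repeats; the period length is 1.
So sqrt(901) = [30; (60)] with period length k = 1.
k is odd, so (p_{k-1}, q_{k-1}) only solves x^2 - 901y^2 = -1 and the fundamental solution of x^2 - 901y^2 = 1 is (p_{2k-1}, q_{2k-1}) = (p_1, q_1); compute convergents through index 1, running through the period twice.
Convergents (p_i = a_i*p_{i-1} + p_{i-2}, q_i = a_i*q_{i-1} + q_{i-2} with p_{-2}=0, p_{-1}=1, q_{-2}=1, q_{-1}=0):
  i=0: a_0=30, p_0 = 30*1 + 0 = 30, q_0 = 30*0 + 1 = 1.
  i=1: a_1=60, p_1 = 60*30 + 1 = 1801, q_1 = 60*1 + 0 = 60.
Indeed p_0^2 - 901*q_0^2 = 900 - 901 = -1, not +1.
Check: 1801^2 - 901*60^2 = 3243601 - 3243600 = 1, so (x, y) = (1801, 60) solves the equation, and by the theorem it is the least positive solution.

(x, y) = (1801, 60)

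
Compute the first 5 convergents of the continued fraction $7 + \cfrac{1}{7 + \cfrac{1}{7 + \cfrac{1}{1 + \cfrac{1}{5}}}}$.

Using the convergent recurrence p_i = a_i*p_{i-1} + p_{i-2}, q_i = a_i*q_{i-1} + q_{i-2} with p_{-2}=0, p_{-1}=1, q_{-2}=1, q_{-1}=0:
  i=0: a_0=7, p_0 = 7*1 + 0 = 7, q_0 = 7*0 + 1 = 1.
  i=1: a_1=7, p_1 = 7*7 + 1 = 50, q_1 = 7*1 + 0 = 7.
  i=2: a_2=7, p_2 = 7*50 + 7 = 357, q_2 = 7*7 + 1 = 50.
  i=3: a_3=1, p_3 = 1*357 + 50 = 407, q_3 = 1*50 + 7 = 57.
  i=4: a_4=5, p_4 = 5*407 + 357 = 2392, q_4 = 5*57 + 50 = 335.

7/1, 50/7, 357/50, 407/57, 2392/335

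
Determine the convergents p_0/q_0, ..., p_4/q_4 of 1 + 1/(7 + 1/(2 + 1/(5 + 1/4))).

Using the convergent recurrence p_i = a_i*p_{i-1} + p_{i-2}, q_i = a_i*q_{i-1} + q_{i-2} with p_{-2}=0, p_{-1}=1, q_{-2}=1, q_{-1}=0:
  i=0: a_0=1, p_0 = 1*1 + 0 = 1, q_0 = 1*0 + 1 = 1.
  i=1: a_1=7, p_1 = 7*1 + 1 = 8, q_1 = 7*1 + 0 = 7.
  i=2: a_2=2, p_2 = 2*8 + 1 = 17, q_2 = 2*7 + 1 = 15.
  i=3: a_3=5, p_3 = 5*17 + 8 = 93, q_3 = 5*15 + 7 = 82.
  i=4: a_4=4, p_4 = 4*93 + 17 = 389, q_4 = 4*82 + 15 = 343.

1/1, 8/7, 17/15, 93/82, 389/343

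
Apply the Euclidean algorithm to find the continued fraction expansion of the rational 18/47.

[0; 2, 1, 1, 1, 1, 3]

Run the Euclidean algorithm on 18 and 47; the successive quotients are the partial quotients a_0, a_1, ... (each step inverts the fractional part left over by the previous one):
  18 = 0*47 + 18, so a_0 = 0.
  47 = 2*18 + 11, so a_1 = 2.
  18 = 1*11 + 7, so a_2 = 1.
  11 = 1*7 + 4, so a_3 = 1.
  7 = 1*4 + 3, so a_4 = 1.
  4 = 1*3 + 1, so a_5 = 1.
  3 = 3*1 + 0, so a_6 = 3.
The remainder reaches 0 after 7 divisions, so the expansion has 7 partial quotients, read off in order.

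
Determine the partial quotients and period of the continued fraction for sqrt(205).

Write x_i = (sqrt(205) + m_i)/d_i with (m_0, d_0) = (0, 1). a_0 = floor(sqrt(205)) = 14, since 14^2 = 196 <= 205 < 225 = 15^2.
Iterate m_{i+1} = d_i*a_i - m_i, d_{i+1} = (205 - m_{i+1}^2)/d_i, a_{i+1} = floor((a_0 + m_{i+1})/d_{i+1}):
  m_1 = 1*14 - 0 = 14, d_1 = (205 - 14^2)/1 = 9/1 = 9, a_1 = floor((14 + 14)/9) = 3.
  m_2 = 9*3 - 14 = 13, d_2 = (205 - 13^2)/9 = 36/9 = 4, a_2 = floor((14 + 13)/4) = 6.
  m_3 = 4*6 - 13 = 11, d_3 = (205 - 11^2)/4 = 84/4 = 21, a_3 = floor((14 + 11)/21) = 1.
  m_4 = 21*1 - 11 = 10, d_4 = (205 - 10^2)/21 = 105/21 = 5, a_4 = floor((14 + 10)/5) = 4.
  m_5 = 5*4 - 10 = 10, d_5 = (205 - 10^2)/5 = 105/5 = 21, a_5 = floor((14 + 10)/21) = 1.
  m_6 = 21*1 - 10 = 11, d_6 = (205 - 11^2)/21 = 84/21 = 4, a_6 = floor((14 + 11)/4) = 6.
  m_7 = 4*6 - 11 = 13, d_7 = (205 - 13^2)/4 = 36/4 = 9, a_7 = floor((14 + 13)/9) = 3.
  m_8 = 9*3 - 13 = 14, d_8 = (205 - 14^2)/9 = 9/9 = 1, a_8 = floor((14 + 14)/1) = 28.
  m_9 = 1*28 - 14 = 14, d_9 = (205 - 14^2)/1 = 9/1 = 9: (m_9, d_9) = (m_1, d_1) = (14, 9), so from here the quotients repeat a_1, ..., a_8; the period length is 8.
Hence the expansion of sqrt(205) is a_0 = 14 followed by the repeating block 3, 6, 1, 4, 1, 6, 3, 28 (period 8).

[14; (3, 6, 1, 4, 1, 6, 3, 28)]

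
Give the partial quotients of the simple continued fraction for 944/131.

Run the Euclidean algorithm on 944 and 131; the successive quotients are the partial quotients a_0, a_1, ... (each step inverts the fractional part left over by the previous one):
  944 = 7*131 + 27, so a_0 = 7.
  131 = 4*27 + 23, so a_1 = 4.
  27 = 1*23 + 4, so a_2 = 1.
  23 = 5*4 + 3, so a_3 = 5.
  4 = 1*3 + 1, so a_4 = 1.
  3 = 3*1 + 0, so a_5 = 3.
The remainder reaches 0 after 6 divisions, so the expansion has 6 partial quotients, read off in order.

[7; 4, 1, 5, 1, 3]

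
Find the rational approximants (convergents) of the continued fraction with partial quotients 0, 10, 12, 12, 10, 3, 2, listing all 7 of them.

Using the convergent recurrence p_i = a_i*p_{i-1} + p_{i-2}, q_i = a_i*q_{i-1} + q_{i-2} with p_{-2}=0, p_{-1}=1, q_{-2}=1, q_{-1}=0:
  i=0: a_0=0, p_0 = 0*1 + 0 = 0, q_0 = 0*0 + 1 = 1.
  i=1: a_1=10, p_1 = 10*0 + 1 = 1, q_1 = 10*1 + 0 = 10.
  i=2: a_2=12, p_2 = 12*1 + 0 = 12, q_2 = 12*10 + 1 = 121.
  i=3: a_3=12, p_3 = 12*12 + 1 = 145, q_3 = 12*121 + 10 = 1462.
  i=4: a_4=10, p_4 = 10*145 + 12 = 1462, q_4 = 10*1462 + 121 = 14741.
  i=5: a_5=3, p_5 = 3*1462 + 145 = 4531, q_5 = 3*14741 + 1462 = 45685.
  i=6: a_6=2, p_6 = 2*4531 + 1462 = 10524, q_6 = 2*45685 + 14741 = 106111.

0/1, 1/10, 12/121, 145/1462, 1462/14741, 4531/45685, 10524/106111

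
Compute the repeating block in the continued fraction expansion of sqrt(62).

[7; (1, 6, 1, 14)]

Write x_i = (sqrt(62) + m_i)/d_i with (m_0, d_0) = (0, 1). a_0 = floor(sqrt(62)) = 7, since 7^2 = 49 <= 62 < 64 = 8^2.
Iterate m_{i+1} = d_i*a_i - m_i, d_{i+1} = (62 - m_{i+1}^2)/d_i, a_{i+1} = floor((a_0 + m_{i+1})/d_{i+1}):
  m_1 = 1*7 - 0 = 7, d_1 = (62 - 7^2)/1 = 13/1 = 13, a_1 = floor((7 + 7)/13) = 1.
  m_2 = 13*1 - 7 = 6, d_2 = (62 - 6^2)/13 = 26/13 = 2, a_2 = floor((7 + 6)/2) = 6.
  m_3 = 2*6 - 6 = 6, d_3 = (62 - 6^2)/2 = 26/2 = 13, a_3 = floor((7 + 6)/13) = 1.
  m_4 = 13*1 - 6 = 7, d_4 = (62 - 7^2)/13 = 13/13 = 1, a_4 = floor((7 + 7)/1) = 14.
  m_5 = 1*14 - 7 = 7, d_5 = (62 - 7^2)/1 = 13/1 = 13: (m_5, d_5) = (m_1, d_1) = (7, 13), so from here the quotients repeat a_1, ..., a_4; the period length is 4.
Hence the expansion of sqrt(62) is a_0 = 7 followed by the repeating block 1, 6, 1, 14 (period 4).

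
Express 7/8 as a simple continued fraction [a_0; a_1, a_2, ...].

Run the Euclidean algorithm on 7 and 8; the successive quotients are the partial quotients a_0, a_1, ... (each step inverts the fractional part left over by the previous one):
  7 = 0*8 + 7, so a_0 = 0.
  8 = 1*7 + 1, so a_1 = 1.
  7 = 7*1 + 0, so a_2 = 7.
The remainder reaches 0 after 3 divisions, so the expansion has 3 partial quotients, read off in order.

[0; 1, 7]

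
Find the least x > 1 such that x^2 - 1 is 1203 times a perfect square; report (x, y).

(x, y) = (434282, 12521)

First expand sqrt(1203) as a continued fraction. With x_i = (sqrt(1203) + m_i)/d_i and (m_0, d_0) = (0, 1): a_0 = floor(sqrt(1203)) = 34, since 34^2 = 1156 <= 1203 < 1225 = 35^2.
Iterate m_{i+1} = d_i*a_i - m_i, d_{i+1} = (1203 - m_{i+1}^2)/d_i, a_{i+1} = floor((a_0 + m_{i+1})/d_{i+1}):
  m_1 = 1*34 - 0 = 34, d_1 = (1203 - 34^2)/1 = 47/1 = 47, a_1 = floor((34 + 34)/47) = 1.
  m_2 = 47*1 - 34 = 13, d_2 = (1203 - 13^2)/47 = 1034/47 = 22, a_2 = floor((34 + 13)/22) = 2.
  m_3 = 22*2 - 13 = 31, d_3 = (1203 - 31^2)/22 = 242/22 = 11, a_3 = floor((34 + 31)/11) = 5.
  m_4 = 11*5 - 31 = 24, d_4 = (1203 - 24^2)/11 = 627/11 = 57, a_4 = floor((34 + 24)/57) = 1.
  m_5 = 57*1 - 24 = 33, d_5 = (1203 - 33^2)/57 = 114/57 = 2, a_5 = floor((34 + 33)/2) = 33.
  m_6 = 2*33 - 33 = 33, d_6 = (1203 - 33^2)/2 = 114/2 = 57, a_6 = floor((34 + 33)/57) = 1.
  m_7 = 57*1 - 33 = 24, d_7 = (1203 - 24^2)/57 = 627/57 = 11, a_7 = floor((34 + 24)/11) = 5.
  m_8 = 11*5 - 24 = 31, d_8 = (1203 - 31^2)/11 = 242/11 = 22, a_8 = floor((34 + 31)/22) = 2.
  m_9 = 22*2 - 31 = 13, d_9 = (1203 - 13^2)/22 = 1034/22 = 47, a_9 = floor((34 + 13)/47) = 1.
  m_10 = 47*1 - 13 = 34, d_10 = (1203 - 34^2)/47 = 47/47 = 1, a_10 = floor((34 + 34)/1) = 68.
  m_11 = 1*68 - 34 = 34, d_11 = (1203 - 34^2)/1 = 47/1 = 47: (m_11, d_11) = (m_1, d_1) = (34, 47), so from here the quotients repeat a_1, ..., a_10; the period length is 10.
So sqrt(1203) = [34; (1, 2, 5, 1, 33, 1, 5, 2, 1, 68)] with period length k = 10.
k is even, so the fundamental solution of x^2 - 1203y^2 = 1 is (p_{k-1}, q_{k-1}) = (p_9, q_9); compute convergents through index 9.
Convergents (p_i = a_i*p_{i-1} + p_{i-2}, q_i = a_i*q_{i-1} + q_{i-2} with p_{-2}=0, p_{-1}=1, q_{-2}=1, q_{-1}=0):
  i=0: a_0=34, p_0 = 34*1 + 0 = 34, q_0 = 34*0 + 1 = 1.
  i=1: a_1=1, p_1 = 1*34 + 1 = 35, q_1 = 1*1 + 0 = 1.
  i=2: a_2=2, p_2 = 2*35 + 34 = 104, q_2 = 2*1 + 1 = 3.
  i=3: a_3=5, p_3 = 5*104 + 35 = 555, q_3 = 5*3 + 1 = 16.
  i=4: a_4=1, p_4 = 1*555 + 104 = 659, q_4 = 1*16 + 3 = 19.
  i=5: a_5=33, p_5 = 33*659 + 555 = 22302, q_5 = 33*19 + 16 = 643.
  i=6: a_6=1, p_6 = 1*22302 + 659 = 22961, q_6 = 1*643 + 19 = 662.
  i=7: a_7=5, p_7 = 5*22961 + 22302 = 137107, q_7 = 5*662 + 643 = 3953.
  i=8: a_8=2, p_8 = 2*137107 + 22961 = 297175, q_8 = 2*3953 + 662 = 8568.
  i=9: a_9=1, p_9 = 1*297175 + 137107 = 434282, q_9 = 1*8568 + 3953 = 12521.
Check: 434282^2 - 1203*12521^2 = 188600855524 - 188600855523 = 1, so (x, y) = (434282, 12521) solves the equation, and by the theorem it is the least positive solution.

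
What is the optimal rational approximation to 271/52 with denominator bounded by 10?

Expand x = 271/52 as a continued fraction with the Euclidean algorithm:
  271 = 5*52 + 11, so a_0 = 5.
  52 = 4*11 + 8, so a_1 = 4.
  11 = 1*8 + 3, so a_2 = 1.
  8 = 2*3 + 2, so a_3 = 2.
  3 = 1*2 + 1, so a_4 = 1.
  2 = 2*1 + 0, so a_5 = 2.
so x = [5; 4, 1, 2, 1, 2].
Convergents (p_i = a_i*p_{i-1} + p_{i-2}, q_i = a_i*q_{i-1} + q_{i-2} with p_{-2}=0, p_{-1}=1, q_{-2}=1, q_{-1}=0), until the denominator exceeds 10:
  i=0: a_0=5, p_0 = 5*1 + 0 = 5, q_0 = 5*0 + 1 = 1.
  i=1: a_1=4, p_1 = 4*5 + 1 = 21, q_1 = 4*1 + 0 = 4.
  i=2: a_2=1, p_2 = 1*21 + 5 = 26, q_2 = 1*4 + 1 = 5.
  i=3: a_3=2, p_3 = 2*26 + 21 = 73, q_3 = 2*5 + 4 = 14.
q_3 = 14 > 10, so the last convergent with denominator <= 10 is p_2/q_2 = 26/5.
The closest fraction with denominator <= 10 is either p_2/q_2 or the intermediate fraction (k*p_2 + p_1)/(k*q_2 + q_1) with the largest k >= 1 whose denominator stays <= 10; these approach x as k grows, and every other convergent or intermediate fraction in range is farther away.
Largest k: floor((10 - q_1)/q_2) = floor((10 - 4)/5) = 1.
That gives (1*26 + 21)/(1*5 + 4) = 47/9.
Compare the errors: |x - 26/5| = |271*5 - 26*52|/(52*5) = 3/260, and |x - 47/9| = |271*9 - 47*52|/(52*9) = 5/468.
Cross-multiplying, 5*260 = 1300 < 1404 = 3*468, so 5/468 is smaller: the intermediate fraction 47/9 is closer to x than 26/5.

47/9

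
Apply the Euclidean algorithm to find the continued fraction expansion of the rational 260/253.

[1; 36, 7]

Run the Euclidean algorithm on 260 and 253; the successive quotients are the partial quotients a_0, a_1, ... (each step inverts the fractional part left over by the previous one):
  260 = 1*253 + 7, so a_0 = 1.
  253 = 36*7 + 1, so a_1 = 36.
  7 = 7*1 + 0, so a_2 = 7.
The remainder reaches 0 after 3 divisions, so the expansion has 3 partial quotients, read off in order.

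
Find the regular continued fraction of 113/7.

Run the Euclidean algorithm on 113 and 7; the successive quotients are the partial quotients a_0, a_1, ... (each step inverts the fractional part left over by the previous one):
  113 = 16*7 + 1, so a_0 = 16.
  7 = 7*1 + 0, so a_1 = 7.
The remainder reaches 0 after 2 divisions, so the expansion has 2 partial quotients, read off in order.

[16; 7]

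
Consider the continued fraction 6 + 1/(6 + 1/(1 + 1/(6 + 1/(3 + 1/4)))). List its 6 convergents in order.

6/1, 37/6, 43/7, 295/48, 928/151, 4007/652

Using the convergent recurrence p_i = a_i*p_{i-1} + p_{i-2}, q_i = a_i*q_{i-1} + q_{i-2} with p_{-2}=0, p_{-1}=1, q_{-2}=1, q_{-1}=0:
  i=0: a_0=6, p_0 = 6*1 + 0 = 6, q_0 = 6*0 + 1 = 1.
  i=1: a_1=6, p_1 = 6*6 + 1 = 37, q_1 = 6*1 + 0 = 6.
  i=2: a_2=1, p_2 = 1*37 + 6 = 43, q_2 = 1*6 + 1 = 7.
  i=3: a_3=6, p_3 = 6*43 + 37 = 295, q_3 = 6*7 + 6 = 48.
  i=4: a_4=3, p_4 = 3*295 + 43 = 928, q_4 = 3*48 + 7 = 151.
  i=5: a_5=4, p_5 = 4*928 + 295 = 4007, q_5 = 4*151 + 48 = 652.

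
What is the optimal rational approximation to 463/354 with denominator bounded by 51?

Expand x = 463/354 as a continued fraction with the Euclidean algorithm:
  463 = 1*354 + 109, so a_0 = 1.
  354 = 3*109 + 27, so a_1 = 3.
  109 = 4*27 + 1, so a_2 = 4.
  27 = 27*1 + 0, so a_3 = 27.
so x = [1; 3, 4, 27].
Convergents (p_i = a_i*p_{i-1} + p_{i-2}, q_i = a_i*q_{i-1} + q_{i-2} with p_{-2}=0, p_{-1}=1, q_{-2}=1, q_{-1}=0), until the denominator exceeds 51:
  i=0: a_0=1, p_0 = 1*1 + 0 = 1, q_0 = 1*0 + 1 = 1.
  i=1: a_1=3, p_1 = 3*1 + 1 = 4, q_1 = 3*1 + 0 = 3.
  i=2: a_2=4, p_2 = 4*4 + 1 = 17, q_2 = 4*3 + 1 = 13.
  i=3: a_3=27, p_3 = 27*17 + 4 = 463, q_3 = 27*13 + 3 = 354.
q_3 = 354 > 51, so the last convergent with denominator <= 51 is p_2/q_2 = 17/13.
The closest fraction with denominator <= 51 is either p_2/q_2 or the intermediate fraction (k*p_2 + p_1)/(k*q_2 + q_1) with the largest k >= 1 whose denominator stays <= 51; these approach x as k grows, and every other convergent or intermediate fraction in range is farther away.
Largest k: floor((51 - q_1)/q_2) = floor((51 - 3)/13) = 3.
That gives (3*17 + 4)/(3*13 + 3) = 55/42.
Compare the errors: |x - 17/13| = |463*13 - 17*354|/(354*13) = 1/4602, and |x - 55/42| = |463*42 - 55*354|/(354*42) = 24/14868.
Cross-multiplying, 1*14868 = 14868 < 110448 = 24*4602, so 1/4602 is smaller: the convergent 17/13 is closer to x than 55/42.

17/13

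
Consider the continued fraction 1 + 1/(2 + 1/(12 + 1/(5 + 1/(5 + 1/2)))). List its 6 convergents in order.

1/1, 3/2, 37/25, 188/127, 977/660, 2142/1447

Using the convergent recurrence p_i = a_i*p_{i-1} + p_{i-2}, q_i = a_i*q_{i-1} + q_{i-2} with p_{-2}=0, p_{-1}=1, q_{-2}=1, q_{-1}=0:
  i=0: a_0=1, p_0 = 1*1 + 0 = 1, q_0 = 1*0 + 1 = 1.
  i=1: a_1=2, p_1 = 2*1 + 1 = 3, q_1 = 2*1 + 0 = 2.
  i=2: a_2=12, p_2 = 12*3 + 1 = 37, q_2 = 12*2 + 1 = 25.
  i=3: a_3=5, p_3 = 5*37 + 3 = 188, q_3 = 5*25 + 2 = 127.
  i=4: a_4=5, p_4 = 5*188 + 37 = 977, q_4 = 5*127 + 25 = 660.
  i=5: a_5=2, p_5 = 2*977 + 188 = 2142, q_5 = 2*660 + 127 = 1447.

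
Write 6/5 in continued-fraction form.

Run the Euclidean algorithm on 6 and 5; the successive quotients are the partial quotients a_0, a_1, ... (each step inverts the fractional part left over by the previous one):
  6 = 1*5 + 1, so a_0 = 1.
  5 = 5*1 + 0, so a_1 = 5.
The remainder reaches 0 after 2 divisions, so the expansion has 2 partial quotients, read off in order.

[1; 5]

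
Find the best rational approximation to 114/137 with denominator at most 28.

Expand x = 114/137 as a continued fraction with the Euclidean algorithm:
  114 = 0*137 + 114, so a_0 = 0.
  137 = 1*114 + 23, so a_1 = 1.
  114 = 4*23 + 22, so a_2 = 4.
  23 = 1*22 + 1, so a_3 = 1.
  22 = 22*1 + 0, so a_4 = 22.
so x = [0; 1, 4, 1, 22].
Convergents (p_i = a_i*p_{i-1} + p_{i-2}, q_i = a_i*q_{i-1} + q_{i-2} with p_{-2}=0, p_{-1}=1, q_{-2}=1, q_{-1}=0), until the denominator exceeds 28:
  i=0: a_0=0, p_0 = 0*1 + 0 = 0, q_0 = 0*0 + 1 = 1.
  i=1: a_1=1, p_1 = 1*0 + 1 = 1, q_1 = 1*1 + 0 = 1.
  i=2: a_2=4, p_2 = 4*1 + 0 = 4, q_2 = 4*1 + 1 = 5.
  i=3: a_3=1, p_3 = 1*4 + 1 = 5, q_3 = 1*5 + 1 = 6.
  i=4: a_4=22, p_4 = 22*5 + 4 = 114, q_4 = 22*6 + 5 = 137.
q_4 = 137 > 28, so the last convergent with denominator <= 28 is p_3/q_3 = 5/6.
The closest fraction with denominator <= 28 is either p_3/q_3 or the intermediate fraction (k*p_3 + p_2)/(k*q_3 + q_2) with the largest k >= 1 whose denominator stays <= 28; these approach x as k grows, and every other convergent or intermediate fraction in range is farther away.
Largest k: floor((28 - q_2)/q_3) = floor((28 - 5)/6) = 3.
That gives (3*5 + 4)/(3*6 + 5) = 19/23.
Compare the errors: |x - 5/6| = |114*6 - 5*137|/(137*6) = 1/822, and |x - 19/23| = |114*23 - 19*137|/(137*23) = 19/3151.
Cross-multiplying, 1*3151 = 3151 < 15618 = 19*822, so 1/822 is smaller: the convergent 5/6 is closer to x than 19/23.

5/6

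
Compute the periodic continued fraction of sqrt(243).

[15; (1, 1, 2, 3, 15, 3, 2, 1, 1, 30)]

Write x_i = (sqrt(243) + m_i)/d_i with (m_0, d_0) = (0, 1). a_0 = floor(sqrt(243)) = 15, since 15^2 = 225 <= 243 < 256 = 16^2.
Iterate m_{i+1} = d_i*a_i - m_i, d_{i+1} = (243 - m_{i+1}^2)/d_i, a_{i+1} = floor((a_0 + m_{i+1})/d_{i+1}):
  m_1 = 1*15 - 0 = 15, d_1 = (243 - 15^2)/1 = 18/1 = 18, a_1 = floor((15 + 15)/18) = 1.
  m_2 = 18*1 - 15 = 3, d_2 = (243 - 3^2)/18 = 234/18 = 13, a_2 = floor((15 + 3)/13) = 1.
  m_3 = 13*1 - 3 = 10, d_3 = (243 - 10^2)/13 = 143/13 = 11, a_3 = floor((15 + 10)/11) = 2.
  m_4 = 11*2 - 10 = 12, d_4 = (243 - 12^2)/11 = 99/11 = 9, a_4 = floor((15 + 12)/9) = 3.
  m_5 = 9*3 - 12 = 15, d_5 = (243 - 15^2)/9 = 18/9 = 2, a_5 = floor((15 + 15)/2) = 15.
  m_6 = 2*15 - 15 = 15, d_6 = (243 - 15^2)/2 = 18/2 = 9, a_6 = floor((15 + 15)/9) = 3.
  m_7 = 9*3 - 15 = 12, d_7 = (243 - 12^2)/9 = 99/9 = 11, a_7 = floor((15 + 12)/11) = 2.
  m_8 = 11*2 - 12 = 10, d_8 = (243 - 10^2)/11 = 143/11 = 13, a_8 = floor((15 + 10)/13) = 1.
  m_9 = 13*1 - 10 = 3, d_9 = (243 - 3^2)/13 = 234/13 = 18, a_9 = floor((15 + 3)/18) = 1.
  m_10 = 18*1 - 3 = 15, d_10 = (243 - 15^2)/18 = 18/18 = 1, a_10 = floor((15 + 15)/1) = 30.
  m_11 = 1*30 - 15 = 15, d_11 = (243 - 15^2)/1 = 18/1 = 18: (m_11, d_11) = (m_1, d_1) = (15, 18), so from here the quotients repeat a_1, ..., a_10; the period length is 10.
Hence the expansion of sqrt(243) is a_0 = 15 followed by the repeating block 1, 1, 2, 3, 15, 3, 2, 1, 1, 30 (period 10).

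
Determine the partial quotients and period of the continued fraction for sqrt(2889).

Write x_i = (sqrt(2889) + m_i)/d_i with (m_0, d_0) = (0, 1). a_0 = floor(sqrt(2889)) = 53, since 53^2 = 2809 <= 2889 < 2916 = 54^2.
Iterate m_{i+1} = d_i*a_i - m_i, d_{i+1} = (2889 - m_{i+1}^2)/d_i, a_{i+1} = floor((a_0 + m_{i+1})/d_{i+1}):
  m_1 = 1*53 - 0 = 53, d_1 = (2889 - 53^2)/1 = 80/1 = 80, a_1 = floor((53 + 53)/80) = 1.
  m_2 = 80*1 - 53 = 27, d_2 = (2889 - 27^2)/80 = 2160/80 = 27, a_2 = floor((53 + 27)/27) = 2.
  m_3 = 27*2 - 27 = 27, d_3 = (2889 - 27^2)/27 = 2160/27 = 80, a_3 = floor((53 + 27)/80) = 1.
  m_4 = 80*1 - 27 = 53, d_4 = (2889 - 53^2)/80 = 80/80 = 1, a_4 = floor((53 + 53)/1) = 106.
  m_5 = 1*106 - 53 = 53, d_5 = (2889 - 53^2)/1 = 80/1 = 80: (m_5, d_5) = (m_1, d_1) = (53, 80), so from here the quotients repeat a_1, ..., a_4; the period length is 4.
Hence the expansion of sqrt(2889) is a_0 = 53 followed by the repeating block 1, 2, 1, 106 (period 4).

[53; (1, 2, 1, 106)]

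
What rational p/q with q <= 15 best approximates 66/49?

19/14

Expand x = 66/49 as a continued fraction with the Euclidean algorithm:
  66 = 1*49 + 17, so a_0 = 1.
  49 = 2*17 + 15, so a_1 = 2.
  17 = 1*15 + 2, so a_2 = 1.
  15 = 7*2 + 1, so a_3 = 7.
  2 = 2*1 + 0, so a_4 = 2.
so x = [1; 2, 1, 7, 2].
Convergents (p_i = a_i*p_{i-1} + p_{i-2}, q_i = a_i*q_{i-1} + q_{i-2} with p_{-2}=0, p_{-1}=1, q_{-2}=1, q_{-1}=0), until the denominator exceeds 15:
  i=0: a_0=1, p_0 = 1*1 + 0 = 1, q_0 = 1*0 + 1 = 1.
  i=1: a_1=2, p_1 = 2*1 + 1 = 3, q_1 = 2*1 + 0 = 2.
  i=2: a_2=1, p_2 = 1*3 + 1 = 4, q_2 = 1*2 + 1 = 3.
  i=3: a_3=7, p_3 = 7*4 + 3 = 31, q_3 = 7*3 + 2 = 23.
q_3 = 23 > 15, so the last convergent with denominator <= 15 is p_2/q_2 = 4/3.
The closest fraction with denominator <= 15 is either p_2/q_2 or the intermediate fraction (k*p_2 + p_1)/(k*q_2 + q_1) with the largest k >= 1 whose denominator stays <= 15; these approach x as k grows, and every other convergent or intermediate fraction in range is farther away.
Largest k: floor((15 - q_1)/q_2) = floor((15 - 2)/3) = 4.
That gives (4*4 + 3)/(4*3 + 2) = 19/14.
Compare the errors: |x - 4/3| = |66*3 - 4*49|/(49*3) = 2/147, and |x - 19/14| = |66*14 - 19*49|/(49*14) = 7/686.
Cross-multiplying, 7*147 = 1029 < 1372 = 2*686, so 7/686 is smaller: the intermediate fraction 19/14 is closer to x than 4/3.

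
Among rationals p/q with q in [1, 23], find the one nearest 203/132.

Expand x = 203/132 as a continued fraction with the Euclidean algorithm:
  203 = 1*132 + 71, so a_0 = 1.
  132 = 1*71 + 61, so a_1 = 1.
  71 = 1*61 + 10, so a_2 = 1.
  61 = 6*10 + 1, so a_3 = 6.
  10 = 10*1 + 0, so a_4 = 10.
so x = [1; 1, 1, 6, 10].
Convergents (p_i = a_i*p_{i-1} + p_{i-2}, q_i = a_i*q_{i-1} + q_{i-2} with p_{-2}=0, p_{-1}=1, q_{-2}=1, q_{-1}=0), until the denominator exceeds 23:
  i=0: a_0=1, p_0 = 1*1 + 0 = 1, q_0 = 1*0 + 1 = 1.
  i=1: a_1=1, p_1 = 1*1 + 1 = 2, q_1 = 1*1 + 0 = 1.
  i=2: a_2=1, p_2 = 1*2 + 1 = 3, q_2 = 1*1 + 1 = 2.
  i=3: a_3=6, p_3 = 6*3 + 2 = 20, q_3 = 6*2 + 1 = 13.
  i=4: a_4=10, p_4 = 10*20 + 3 = 203, q_4 = 10*13 + 2 = 132.
q_4 = 132 > 23, so the last convergent with denominator <= 23 is p_3/q_3 = 20/13.
The closest fraction with denominator <= 23 is either p_3/q_3 or the intermediate fraction (k*p_3 + p_2)/(k*q_3 + q_2) with the largest k >= 1 whose denominator stays <= 23; these approach x as k grows, and every other convergent or intermediate fraction in range is farther away.
Largest k: floor((23 - q_2)/q_3) = floor((23 - 2)/13) = 1.
That gives (1*20 + 3)/(1*13 + 2) = 23/15.
Compare the errors: |x - 20/13| = |203*13 - 20*132|/(132*13) = 1/1716, and |x - 23/15| = |203*15 - 23*132|/(132*15) = 9/1980.
Cross-multiplying, 1*1980 = 1980 < 15444 = 9*1716, so 1/1716 is smaller: the convergent 20/13 is closer to x than 23/15.

20/13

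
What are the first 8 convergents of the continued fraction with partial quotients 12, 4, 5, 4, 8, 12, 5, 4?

12/1, 49/4, 257/21, 1077/88, 8873/725, 107553/8788, 546638/44665, 2294105/187448

Using the convergent recurrence p_i = a_i*p_{i-1} + p_{i-2}, q_i = a_i*q_{i-1} + q_{i-2} with p_{-2}=0, p_{-1}=1, q_{-2}=1, q_{-1}=0:
  i=0: a_0=12, p_0 = 12*1 + 0 = 12, q_0 = 12*0 + 1 = 1.
  i=1: a_1=4, p_1 = 4*12 + 1 = 49, q_1 = 4*1 + 0 = 4.
  i=2: a_2=5, p_2 = 5*49 + 12 = 257, q_2 = 5*4 + 1 = 21.
  i=3: a_3=4, p_3 = 4*257 + 49 = 1077, q_3 = 4*21 + 4 = 88.
  i=4: a_4=8, p_4 = 8*1077 + 257 = 8873, q_4 = 8*88 + 21 = 725.
  i=5: a_5=12, p_5 = 12*8873 + 1077 = 107553, q_5 = 12*725 + 88 = 8788.
  i=6: a_6=5, p_6 = 5*107553 + 8873 = 546638, q_6 = 5*8788 + 725 = 44665.
  i=7: a_7=4, p_7 = 4*546638 + 107553 = 2294105, q_7 = 4*44665 + 8788 = 187448.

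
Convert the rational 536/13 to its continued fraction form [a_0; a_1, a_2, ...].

[41; 4, 3]

Run the Euclidean algorithm on 536 and 13; the successive quotients are the partial quotients a_0, a_1, ... (each step inverts the fractional part left over by the previous one):
  536 = 41*13 + 3, so a_0 = 41.
  13 = 4*3 + 1, so a_1 = 4.
  3 = 3*1 + 0, so a_2 = 3.
The remainder reaches 0 after 3 divisions, so the expansion has 3 partial quotients, read off in order.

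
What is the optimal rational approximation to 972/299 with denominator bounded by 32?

13/4

Expand x = 972/299 as a continued fraction with the Euclidean algorithm:
  972 = 3*299 + 75, so a_0 = 3.
  299 = 3*75 + 74, so a_1 = 3.
  75 = 1*74 + 1, so a_2 = 1.
  74 = 74*1 + 0, so a_3 = 74.
so x = [3; 3, 1, 74].
Convergents (p_i = a_i*p_{i-1} + p_{i-2}, q_i = a_i*q_{i-1} + q_{i-2} with p_{-2}=0, p_{-1}=1, q_{-2}=1, q_{-1}=0), until the denominator exceeds 32:
  i=0: a_0=3, p_0 = 3*1 + 0 = 3, q_0 = 3*0 + 1 = 1.
  i=1: a_1=3, p_1 = 3*3 + 1 = 10, q_1 = 3*1 + 0 = 3.
  i=2: a_2=1, p_2 = 1*10 + 3 = 13, q_2 = 1*3 + 1 = 4.
  i=3: a_3=74, p_3 = 74*13 + 10 = 972, q_3 = 74*4 + 3 = 299.
q_3 = 299 > 32, so the last convergent with denominator <= 32 is p_2/q_2 = 13/4.
The closest fraction with denominator <= 32 is either p_2/q_2 or the intermediate fraction (k*p_2 + p_1)/(k*q_2 + q_1) with the largest k >= 1 whose denominator stays <= 32; these approach x as k grows, and every other convergent or intermediate fraction in range is farther away.
Largest k: floor((32 - q_1)/q_2) = floor((32 - 3)/4) = 7.
That gives (7*13 + 10)/(7*4 + 3) = 101/31.
Compare the errors: |x - 13/4| = |972*4 - 13*299|/(299*4) = 1/1196, and |x - 101/31| = |972*31 - 101*299|/(299*31) = 67/9269.
Cross-multiplying, 1*9269 = 9269 < 80132 = 67*1196, so 1/1196 is smaller: the convergent 13/4 is closer to x than 101/31.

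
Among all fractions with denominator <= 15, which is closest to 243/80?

Expand x = 243/80 as a continued fraction with the Euclidean algorithm:
  243 = 3*80 + 3, so a_0 = 3.
  80 = 26*3 + 2, so a_1 = 26.
  3 = 1*2 + 1, so a_2 = 1.
  2 = 2*1 + 0, so a_3 = 2.
so x = [3; 26, 1, 2].
Convergents (p_i = a_i*p_{i-1} + p_{i-2}, q_i = a_i*q_{i-1} + q_{i-2} with p_{-2}=0, p_{-1}=1, q_{-2}=1, q_{-1}=0), until the denominator exceeds 15:
  i=0: a_0=3, p_0 = 3*1 + 0 = 3, q_0 = 3*0 + 1 = 1.
  i=1: a_1=26, p_1 = 26*3 + 1 = 79, q_1 = 26*1 + 0 = 26.
q_1 = 26 > 15, so the last convergent with denominator <= 15 is p_0/q_0 = 3/1.
The closest fraction with denominator <= 15 is either p_0/q_0 or the intermediate fraction (k*p_0 + p_{-1})/(k*q_0 + q_{-1}) with the largest k >= 1 whose denominator stays <= 15; these approach x as k grows, and every other convergent or intermediate fraction in range is farther away.
Largest k: floor((15 - q_{-1})/q_0) = floor((15 - 0)/1) = 15 (using the seeds p_{-1} = 1, q_{-1} = 0).
That gives (15*3 + 1)/(15*1 + 0) = 46/15.
Compare the errors: |x - 3/1| = |243*1 - 3*80|/(80*1) = 3/80, and |x - 46/15| = |243*15 - 46*80|/(80*15) = 35/1200.
Cross-multiplying, 35*80 = 2800 < 3600 = 3*1200, so 35/1200 is smaller: the intermediate fraction 46/15 is closer to x than 3/1.

46/15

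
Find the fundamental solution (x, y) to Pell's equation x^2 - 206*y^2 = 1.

First expand sqrt(206) as a continued fraction. With x_i = (sqrt(206) + m_i)/d_i and (m_0, d_0) = (0, 1): a_0 = floor(sqrt(206)) = 14, since 14^2 = 196 <= 206 < 225 = 15^2.
Iterate m_{i+1} = d_i*a_i - m_i, d_{i+1} = (206 - m_{i+1}^2)/d_i, a_{i+1} = floor((a_0 + m_{i+1})/d_{i+1}):
  m_1 = 1*14 - 0 = 14, d_1 = (206 - 14^2)/1 = 10/1 = 10, a_1 = floor((14 + 14)/10) = 2.
  m_2 = 10*2 - 14 = 6, d_2 = (206 - 6^2)/10 = 170/10 = 17, a_2 = floor((14 + 6)/17) = 1.
  m_3 = 17*1 - 6 = 11, d_3 = (206 - 11^2)/17 = 85/17 = 5, a_3 = floor((14 + 11)/5) = 5.
  m_4 = 5*5 - 11 = 14, d_4 = (206 - 14^2)/5 = 10/5 = 2, a_4 = floor((14 + 14)/2) = 14.
  m_5 = 2*14 - 14 = 14, d_5 = (206 - 14^2)/2 = 10/2 = 5, a_5 = floor((14 + 14)/5) = 5.
  m_6 = 5*5 - 14 = 11, d_6 = (206 - 11^2)/5 = 85/5 = 17, a_6 = floor((14 + 11)/17) = 1.
  m_7 = 17*1 - 11 = 6, d_7 = (206 - 6^2)/17 = 170/17 = 10, a_7 = floor((14 + 6)/10) = 2.
  m_8 = 10*2 - 6 = 14, d_8 = (206 - 14^2)/10 = 10/10 = 1, a_8 = floor((14 + 14)/1) = 28.
  m_9 = 1*28 - 14 = 14, d_9 = (206 - 14^2)/1 = 10/1 = 10: (m_9, d_9) = (m_1, d_1) = (14, 10), so from here the quotients repeat a_1, ..., a_8; the period length is 8.
So sqrt(206) = [14; (2, 1, 5, 14, 5, 1, 2, 28)] with period length k = 8.
k is even, so the fundamental solution of x^2 - 206y^2 = 1 is (p_{k-1}, q_{k-1}) = (p_7, q_7); compute convergents through index 7.
Convergents (p_i = a_i*p_{i-1} + p_{i-2}, q_i = a_i*q_{i-1} + q_{i-2} with p_{-2}=0, p_{-1}=1, q_{-2}=1, q_{-1}=0):
  i=0: a_0=14, p_0 = 14*1 + 0 = 14, q_0 = 14*0 + 1 = 1.
  i=1: a_1=2, p_1 = 2*14 + 1 = 29, q_1 = 2*1 + 0 = 2.
  i=2: a_2=1, p_2 = 1*29 + 14 = 43, q_2 = 1*2 + 1 = 3.
  i=3: a_3=5, p_3 = 5*43 + 29 = 244, q_3 = 5*3 + 2 = 17.
  i=4: a_4=14, p_4 = 14*244 + 43 = 3459, q_4 = 14*17 + 3 = 241.
  i=5: a_5=5, p_5 = 5*3459 + 244 = 17539, q_5 = 5*241 + 17 = 1222.
  i=6: a_6=1, p_6 = 1*17539 + 3459 = 20998, q_6 = 1*1222 + 241 = 1463.
  i=7: a_7=2, p_7 = 2*20998 + 17539 = 59535, q_7 = 2*1463 + 1222 = 4148.
Check: 59535^2 - 206*4148^2 = 3544416225 - 3544416224 = 1, so (x, y) = (59535, 4148) solves the equation, and by the theorem it is the least positive solution.

(x, y) = (59535, 4148)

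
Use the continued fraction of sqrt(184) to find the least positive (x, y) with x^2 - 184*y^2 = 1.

(x, y) = (24335, 1794)

First expand sqrt(184) as a continued fraction. With x_i = (sqrt(184) + m_i)/d_i and (m_0, d_0) = (0, 1): a_0 = floor(sqrt(184)) = 13, since 13^2 = 169 <= 184 < 196 = 14^2.
Iterate m_{i+1} = d_i*a_i - m_i, d_{i+1} = (184 - m_{i+1}^2)/d_i, a_{i+1} = floor((a_0 + m_{i+1})/d_{i+1}):
  m_1 = 1*13 - 0 = 13, d_1 = (184 - 13^2)/1 = 15/1 = 15, a_1 = floor((13 + 13)/15) = 1.
  m_2 = 15*1 - 13 = 2, d_2 = (184 - 2^2)/15 = 180/15 = 12, a_2 = floor((13 + 2)/12) = 1.
  m_3 = 12*1 - 2 = 10, d_3 = (184 - 10^2)/12 = 84/12 = 7, a_3 = floor((13 + 10)/7) = 3.
  m_4 = 7*3 - 10 = 11, d_4 = (184 - 11^2)/7 = 63/7 = 9, a_4 = floor((13 + 11)/9) = 2.
  m_5 = 9*2 - 11 = 7, d_5 = (184 - 7^2)/9 = 135/9 = 15, a_5 = floor((13 + 7)/15) = 1.
  m_6 = 15*1 - 7 = 8, d_6 = (184 - 8^2)/15 = 120/15 = 8, a_6 = floor((13 + 8)/8) = 2.
  m_7 = 8*2 - 8 = 8, d_7 = (184 - 8^2)/8 = 120/8 = 15, a_7 = floor((13 + 8)/15) = 1.
  m_8 = 15*1 - 8 = 7, d_8 = (184 - 7^2)/15 = 135/15 = 9, a_8 = floor((13 + 7)/9) = 2.
  m_9 = 9*2 - 7 = 11, d_9 = (184 - 11^2)/9 = 63/9 = 7, a_9 = floor((13 + 11)/7) = 3.
  m_10 = 7*3 - 11 = 10, d_10 = (184 - 10^2)/7 = 84/7 = 12, a_10 = floor((13 + 10)/12) = 1.
  m_11 = 12*1 - 10 = 2, d_11 = (184 - 2^2)/12 = 180/12 = 15, a_11 = floor((13 + 2)/15) = 1.
  m_12 = 15*1 - 2 = 13, d_12 = (184 - 13^2)/15 = 15/15 = 1, a_12 = floor((13 + 13)/1) = 26.
  m_13 = 1*26 - 13 = 13, d_13 = (184 - 13^2)/1 = 15/1 = 15: (m_13, d_13) = (m_1, d_1) = (13, 15), so from here the quotients repeat a_1, ..., a_12; the period length is 12.
So sqrt(184) = [13; (1, 1, 3, 2, 1, 2, 1, 2, 3, 1, 1, 26)] with period length k = 12.
k is even, so the fundamental solution of x^2 - 184y^2 = 1 is (p_{k-1}, q_{k-1}) = (p_11, q_11); compute convergents through index 11.
Convergents (p_i = a_i*p_{i-1} + p_{i-2}, q_i = a_i*q_{i-1} + q_{i-2} with p_{-2}=0, p_{-1}=1, q_{-2}=1, q_{-1}=0):
  i=0: a_0=13, p_0 = 13*1 + 0 = 13, q_0 = 13*0 + 1 = 1.
  i=1: a_1=1, p_1 = 1*13 + 1 = 14, q_1 = 1*1 + 0 = 1.
  i=2: a_2=1, p_2 = 1*14 + 13 = 27, q_2 = 1*1 + 1 = 2.
  i=3: a_3=3, p_3 = 3*27 + 14 = 95, q_3 = 3*2 + 1 = 7.
  i=4: a_4=2, p_4 = 2*95 + 27 = 217, q_4 = 2*7 + 2 = 16.
  i=5: a_5=1, p_5 = 1*217 + 95 = 312, q_5 = 1*16 + 7 = 23.
  i=6: a_6=2, p_6 = 2*312 + 217 = 841, q_6 = 2*23 + 16 = 62.
  i=7: a_7=1, p_7 = 1*841 + 312 = 1153, q_7 = 1*62 + 23 = 85.
  i=8: a_8=2, p_8 = 2*1153 + 841 = 3147, q_8 = 2*85 + 62 = 232.
  i=9: a_9=3, p_9 = 3*3147 + 1153 = 10594, q_9 = 3*232 + 85 = 781.
  i=10: a_10=1, p_10 = 1*10594 + 3147 = 13741, q_10 = 1*781 + 232 = 1013.
  i=11: a_11=1, p_11 = 1*13741 + 10594 = 24335, q_11 = 1*1013 + 781 = 1794.
Check: 24335^2 - 184*1794^2 = 592192225 - 592192224 = 1, so (x, y) = (24335, 1794) solves the equation, and by the theorem it is the least positive solution.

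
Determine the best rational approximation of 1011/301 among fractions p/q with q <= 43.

Expand x = 1011/301 as a continued fraction with the Euclidean algorithm:
  1011 = 3*301 + 108, so a_0 = 3.
  301 = 2*108 + 85, so a_1 = 2.
  108 = 1*85 + 23, so a_2 = 1.
  85 = 3*23 + 16, so a_3 = 3.
  23 = 1*16 + 7, so a_4 = 1.
  16 = 2*7 + 2, so a_5 = 2.
  7 = 3*2 + 1, so a_6 = 3.
  2 = 2*1 + 0, so a_7 = 2.
so x = [3; 2, 1, 3, 1, 2, 3, 2].
Convergents (p_i = a_i*p_{i-1} + p_{i-2}, q_i = a_i*q_{i-1} + q_{i-2} with p_{-2}=0, p_{-1}=1, q_{-2}=1, q_{-1}=0), until the denominator exceeds 43:
  i=0: a_0=3, p_0 = 3*1 + 0 = 3, q_0 = 3*0 + 1 = 1.
  i=1: a_1=2, p_1 = 2*3 + 1 = 7, q_1 = 2*1 + 0 = 2.
  i=2: a_2=1, p_2 = 1*7 + 3 = 10, q_2 = 1*2 + 1 = 3.
  i=3: a_3=3, p_3 = 3*10 + 7 = 37, q_3 = 3*3 + 2 = 11.
  i=4: a_4=1, p_4 = 1*37 + 10 = 47, q_4 = 1*11 + 3 = 14.
  i=5: a_5=2, p_5 = 2*47 + 37 = 131, q_5 = 2*14 + 11 = 39.
  i=6: a_6=3, p_6 = 3*131 + 47 = 440, q_6 = 3*39 + 14 = 131.
q_6 = 131 > 43, so the last convergent with denominator <= 43 is p_5/q_5 = 131/39.
The closest fraction with denominator <= 43 is either p_5/q_5 or the intermediate fraction (k*p_5 + p_4)/(k*q_5 + q_4) with the largest k >= 1 whose denominator stays <= 43; these approach x as k grows, and every other convergent or intermediate fraction in range is farther away.
Largest k: floor((43 - q_4)/q_5) = floor((43 - 14)/39) = 0.
Since k = 0, no intermediate fraction beyond p_5/q_5 has denominator <= 43, so the convergent 131/39 is the closest (its error is |1011*39 - 131*301|/(301*39) = 2/11739).

131/39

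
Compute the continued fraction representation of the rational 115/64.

[1; 1, 3, 1, 12]

Run the Euclidean algorithm on 115 and 64; the successive quotients are the partial quotients a_0, a_1, ... (each step inverts the fractional part left over by the previous one):
  115 = 1*64 + 51, so a_0 = 1.
  64 = 1*51 + 13, so a_1 = 1.
  51 = 3*13 + 12, so a_2 = 3.
  13 = 1*12 + 1, so a_3 = 1.
  12 = 12*1 + 0, so a_4 = 12.
The remainder reaches 0 after 5 divisions, so the expansion has 5 partial quotients, read off in order.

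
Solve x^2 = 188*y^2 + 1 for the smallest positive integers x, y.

(x, y) = (4607, 336)

First expand sqrt(188) as a continued fraction. With x_i = (sqrt(188) + m_i)/d_i and (m_0, d_0) = (0, 1): a_0 = floor(sqrt(188)) = 13, since 13^2 = 169 <= 188 < 196 = 14^2.
Iterate m_{i+1} = d_i*a_i - m_i, d_{i+1} = (188 - m_{i+1}^2)/d_i, a_{i+1} = floor((a_0 + m_{i+1})/d_{i+1}):
  m_1 = 1*13 - 0 = 13, d_1 = (188 - 13^2)/1 = 19/1 = 19, a_1 = floor((13 + 13)/19) = 1.
  m_2 = 19*1 - 13 = 6, d_2 = (188 - 6^2)/19 = 152/19 = 8, a_2 = floor((13 + 6)/8) = 2.
  m_3 = 8*2 - 6 = 10, d_3 = (188 - 10^2)/8 = 88/8 = 11, a_3 = floor((13 + 10)/11) = 2.
  m_4 = 11*2 - 10 = 12, d_4 = (188 - 12^2)/11 = 44/11 = 4, a_4 = floor((13 + 12)/4) = 6.
  m_5 = 4*6 - 12 = 12, d_5 = (188 - 12^2)/4 = 44/4 = 11, a_5 = floor((13 + 12)/11) = 2.
  m_6 = 11*2 - 12 = 10, d_6 = (188 - 10^2)/11 = 88/11 = 8, a_6 = floor((13 + 10)/8) = 2.
  m_7 = 8*2 - 10 = 6, d_7 = (188 - 6^2)/8 = 152/8 = 19, a_7 = floor((13 + 6)/19) = 1.
  m_8 = 19*1 - 6 = 13, d_8 = (188 - 13^2)/19 = 19/19 = 1, a_8 = floor((13 + 13)/1) = 26.
  m_9 = 1*26 - 13 = 13, d_9 = (188 - 13^2)/1 = 19/1 = 19: (m_9, d_9) = (m_1, d_1) = (13, 19), so from here the quotients repeat a_1, ..., a_8; the period length is 8.
So sqrt(188) = [13; (1, 2, 2, 6, 2, 2, 1, 26)] with period length k = 8.
k is even, so the fundamental solution of x^2 - 188y^2 = 1 is (p_{k-1}, q_{k-1}) = (p_7, q_7); compute convergents through index 7.
Convergents (p_i = a_i*p_{i-1} + p_{i-2}, q_i = a_i*q_{i-1} + q_{i-2} with p_{-2}=0, p_{-1}=1, q_{-2}=1, q_{-1}=0):
  i=0: a_0=13, p_0 = 13*1 + 0 = 13, q_0 = 13*0 + 1 = 1.
  i=1: a_1=1, p_1 = 1*13 + 1 = 14, q_1 = 1*1 + 0 = 1.
  i=2: a_2=2, p_2 = 2*14 + 13 = 41, q_2 = 2*1 + 1 = 3.
  i=3: a_3=2, p_3 = 2*41 + 14 = 96, q_3 = 2*3 + 1 = 7.
  i=4: a_4=6, p_4 = 6*96 + 41 = 617, q_4 = 6*7 + 3 = 45.
  i=5: a_5=2, p_5 = 2*617 + 96 = 1330, q_5 = 2*45 + 7 = 97.
  i=6: a_6=2, p_6 = 2*1330 + 617 = 3277, q_6 = 2*97 + 45 = 239.
  i=7: a_7=1, p_7 = 1*3277 + 1330 = 4607, q_7 = 1*239 + 97 = 336.
Check: 4607^2 - 188*336^2 = 21224449 - 21224448 = 1, so (x, y) = (4607, 336) solves the equation, and by the theorem it is the least positive solution.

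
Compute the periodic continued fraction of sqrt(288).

[16; (1, 32)]

Write x_i = (sqrt(288) + m_i)/d_i with (m_0, d_0) = (0, 1). a_0 = floor(sqrt(288)) = 16, since 16^2 = 256 <= 288 < 289 = 17^2.
Iterate m_{i+1} = d_i*a_i - m_i, d_{i+1} = (288 - m_{i+1}^2)/d_i, a_{i+1} = floor((a_0 + m_{i+1})/d_{i+1}):
  m_1 = 1*16 - 0 = 16, d_1 = (288 - 16^2)/1 = 32/1 = 32, a_1 = floor((16 + 16)/32) = 1.
  m_2 = 32*1 - 16 = 16, d_2 = (288 - 16^2)/32 = 32/32 = 1, a_2 = floor((16 + 16)/1) = 32.
  m_3 = 1*32 - 16 = 16, d_3 = (288 - 16^2)/1 = 32/1 = 32: (m_3, d_3) = (m_1, d_1) = (16, 32), so from here the quotients repeat a_1, a_2; the period length is 2.
Hence the expansion of sqrt(288) is a_0 = 16 followed by the repeating block 1, 32 (period 2).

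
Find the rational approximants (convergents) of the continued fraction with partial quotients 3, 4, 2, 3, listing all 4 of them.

3/1, 13/4, 29/9, 100/31

Using the convergent recurrence p_i = a_i*p_{i-1} + p_{i-2}, q_i = a_i*q_{i-1} + q_{i-2} with p_{-2}=0, p_{-1}=1, q_{-2}=1, q_{-1}=0:
  i=0: a_0=3, p_0 = 3*1 + 0 = 3, q_0 = 3*0 + 1 = 1.
  i=1: a_1=4, p_1 = 4*3 + 1 = 13, q_1 = 4*1 + 0 = 4.
  i=2: a_2=2, p_2 = 2*13 + 3 = 29, q_2 = 2*4 + 1 = 9.
  i=3: a_3=3, p_3 = 3*29 + 13 = 100, q_3 = 3*9 + 4 = 31.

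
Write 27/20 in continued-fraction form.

Run the Euclidean algorithm on 27 and 20; the successive quotients are the partial quotients a_0, a_1, ... (each step inverts the fractional part left over by the previous one):
  27 = 1*20 + 7, so a_0 = 1.
  20 = 2*7 + 6, so a_1 = 2.
  7 = 1*6 + 1, so a_2 = 1.
  6 = 6*1 + 0, so a_3 = 6.
The remainder reaches 0 after 4 divisions, so the expansion has 4 partial quotients, read off in order.

[1; 2, 1, 6]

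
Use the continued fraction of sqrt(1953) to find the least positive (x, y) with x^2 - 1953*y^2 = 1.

First expand sqrt(1953) as a continued fraction. With x_i = (sqrt(1953) + m_i)/d_i and (m_0, d_0) = (0, 1): a_0 = floor(sqrt(1953)) = 44, since 44^2 = 1936 <= 1953 < 2025 = 45^2.
Iterate m_{i+1} = d_i*a_i - m_i, d_{i+1} = (1953 - m_{i+1}^2)/d_i, a_{i+1} = floor((a_0 + m_{i+1})/d_{i+1}):
  m_1 = 1*44 - 0 = 44, d_1 = (1953 - 44^2)/1 = 17/1 = 17, a_1 = floor((44 + 44)/17) = 5.
  m_2 = 17*5 - 44 = 41, d_2 = (1953 - 41^2)/17 = 272/17 = 16, a_2 = floor((44 + 41)/16) = 5.
  m_3 = 16*5 - 41 = 39, d_3 = (1953 - 39^2)/16 = 432/16 = 27, a_3 = floor((44 + 39)/27) = 3.
  m_4 = 27*3 - 39 = 42, d_4 = (1953 - 42^2)/27 = 189/27 = 7, a_4 = floor((44 + 42)/7) = 12.
  m_5 = 7*12 - 42 = 42, d_5 = (1953 - 42^2)/7 = 189/7 = 27, a_5 = floor((44 + 42)/27) = 3.
  m_6 = 27*3 - 42 = 39, d_6 = (1953 - 39^2)/27 = 432/27 = 16, a_6 = floor((44 + 39)/16) = 5.
  m_7 = 16*5 - 39 = 41, d_7 = (1953 - 41^2)/16 = 272/16 = 17, a_7 = floor((44 + 41)/17) = 5.
  m_8 = 17*5 - 41 = 44, d_8 = (1953 - 44^2)/17 = 17/17 = 1, a_8 = floor((44 + 44)/1) = 88.
  m_9 = 1*88 - 44 = 44, d_9 = (1953 - 44^2)/1 = 17/1 = 17: (m_9, d_9) = (m_1, d_1) = (44, 17), so from here the quotients repeat a_1, ..., a_8; the period length is 8.
So sqrt(1953) = [44; (5, 5, 3, 12, 3, 5, 5, 88)] with period length k = 8.
k is even, so the fundamental solution of x^2 - 1953y^2 = 1 is (p_{k-1}, q_{k-1}) = (p_7, q_7); compute convergents through index 7.
Convergents (p_i = a_i*p_{i-1} + p_{i-2}, q_i = a_i*q_{i-1} + q_{i-2} with p_{-2}=0, p_{-1}=1, q_{-2}=1, q_{-1}=0):
  i=0: a_0=44, p_0 = 44*1 + 0 = 44, q_0 = 44*0 + 1 = 1.
  i=1: a_1=5, p_1 = 5*44 + 1 = 221, q_1 = 5*1 + 0 = 5.
  i=2: a_2=5, p_2 = 5*221 + 44 = 1149, q_2 = 5*5 + 1 = 26.
  i=3: a_3=3, p_3 = 3*1149 + 221 = 3668, q_3 = 3*26 + 5 = 83.
  i=4: a_4=12, p_4 = 12*3668 + 1149 = 45165, q_4 = 12*83 + 26 = 1022.
  i=5: a_5=3, p_5 = 3*45165 + 3668 = 139163, q_5 = 3*1022 + 83 = 3149.
  i=6: a_6=5, p_6 = 5*139163 + 45165 = 740980, q_6 = 5*3149 + 1022 = 16767.
  i=7: a_7=5, p_7 = 5*740980 + 139163 = 3844063, q_7 = 5*16767 + 3149 = 86984.
Check: 3844063^2 - 1953*86984^2 = 14776820347969 - 14776820347968 = 1, so (x, y) = (3844063, 86984) solves the equation, and by the theorem it is the least positive solution.

(x, y) = (3844063, 86984)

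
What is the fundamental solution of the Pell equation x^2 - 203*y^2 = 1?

First expand sqrt(203) as a continued fraction. With x_i = (sqrt(203) + m_i)/d_i and (m_0, d_0) = (0, 1): a_0 = floor(sqrt(203)) = 14, since 14^2 = 196 <= 203 < 225 = 15^2.
Iterate m_{i+1} = d_i*a_i - m_i, d_{i+1} = (203 - m_{i+1}^2)/d_i, a_{i+1} = floor((a_0 + m_{i+1})/d_{i+1}):
  m_1 = 1*14 - 0 = 14, d_1 = (203 - 14^2)/1 = 7/1 = 7, a_1 = floor((14 + 14)/7) = 4.
  m_2 = 7*4 - 14 = 14, d_2 = (203 - 14^2)/7 = 7/7 = 1, a_2 = floor((14 + 14)/1) = 28.
  m_3 = 1*28 - 14 = 14, d_3 = (203 - 14^2)/1 = 7/1 = 7: (m_3, d_3) = (m_1, d_1) = (14, 7), so from here the quotients repeat a_1, a_2; the period length is 2.
So sqrt(203) = [14; (4, 28)] with period length k = 2.
k is even, so the fundamental solution of x^2 - 203y^2 = 1 is (p_{k-1}, q_{k-1}) = (p_1, q_1); compute convergents through index 1.
Convergents (p_i = a_i*p_{i-1} + p_{i-2}, q_i = a_i*q_{i-1} + q_{i-2} with p_{-2}=0, p_{-1}=1, q_{-2}=1, q_{-1}=0):
  i=0: a_0=14, p_0 = 14*1 + 0 = 14, q_0 = 14*0 + 1 = 1.
  i=1: a_1=4, p_1 = 4*14 + 1 = 57, q_1 = 4*1 + 0 = 4.
Check: 57^2 - 203*4^2 = 3249 - 3248 = 1, so (x, y) = (57, 4) solves the equation, and by the theorem it is the least positive solution.

(x, y) = (57, 4)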